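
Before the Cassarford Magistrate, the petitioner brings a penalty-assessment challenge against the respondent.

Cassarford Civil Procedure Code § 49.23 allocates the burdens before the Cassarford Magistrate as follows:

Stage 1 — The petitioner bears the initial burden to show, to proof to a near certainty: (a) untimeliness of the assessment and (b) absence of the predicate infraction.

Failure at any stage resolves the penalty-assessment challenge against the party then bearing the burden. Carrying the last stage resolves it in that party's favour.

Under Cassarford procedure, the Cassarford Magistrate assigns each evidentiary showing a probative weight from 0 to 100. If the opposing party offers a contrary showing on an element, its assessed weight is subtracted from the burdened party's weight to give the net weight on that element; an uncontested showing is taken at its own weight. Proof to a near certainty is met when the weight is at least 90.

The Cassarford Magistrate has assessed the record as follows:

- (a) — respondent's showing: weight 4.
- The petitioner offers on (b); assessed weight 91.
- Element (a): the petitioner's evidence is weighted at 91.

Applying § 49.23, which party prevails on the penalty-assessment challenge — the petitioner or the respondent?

respondent

Stage 1 — burden on petitioner; standard: proof to a near certainty (weight is at least 90).
    (a): 91 − 4 = 87 < 90 [not met]
    (b): 91 ≥ 90 [met]
  Not every element is met, so the petitioner fails to carry Stage 1.
So the respondent prevails.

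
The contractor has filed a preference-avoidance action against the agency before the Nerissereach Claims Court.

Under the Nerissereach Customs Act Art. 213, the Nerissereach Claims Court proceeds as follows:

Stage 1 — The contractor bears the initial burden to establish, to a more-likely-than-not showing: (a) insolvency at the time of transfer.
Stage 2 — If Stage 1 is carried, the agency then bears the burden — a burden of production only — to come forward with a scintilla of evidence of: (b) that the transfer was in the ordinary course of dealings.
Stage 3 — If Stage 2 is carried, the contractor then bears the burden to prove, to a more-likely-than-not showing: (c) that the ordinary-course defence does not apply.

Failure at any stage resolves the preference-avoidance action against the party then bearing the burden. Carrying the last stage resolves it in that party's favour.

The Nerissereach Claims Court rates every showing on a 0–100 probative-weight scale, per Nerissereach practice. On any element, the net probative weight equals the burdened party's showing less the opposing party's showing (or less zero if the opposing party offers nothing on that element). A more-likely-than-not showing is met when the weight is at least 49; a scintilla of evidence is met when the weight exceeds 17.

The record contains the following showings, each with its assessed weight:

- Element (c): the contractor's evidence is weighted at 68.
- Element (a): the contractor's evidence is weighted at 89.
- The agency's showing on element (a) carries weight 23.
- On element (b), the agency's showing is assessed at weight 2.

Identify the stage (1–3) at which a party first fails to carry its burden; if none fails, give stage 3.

Stage 1 (contractor, a more-likely-than-not showing, weight is at least 49): (a) net 89−23=66 ≥ 49 — meets.
  The contractor carries Stage 1; the agency now bears the burden.
Stage 2 (agency, a scintilla of evidence, weight exceeds 17): (b) 2 ≤ 17 — fails.
  Not every element is met, so the agency fails to carry Stage 2.
The analysis ends at Stage 2; the contractor prevails.

stage 2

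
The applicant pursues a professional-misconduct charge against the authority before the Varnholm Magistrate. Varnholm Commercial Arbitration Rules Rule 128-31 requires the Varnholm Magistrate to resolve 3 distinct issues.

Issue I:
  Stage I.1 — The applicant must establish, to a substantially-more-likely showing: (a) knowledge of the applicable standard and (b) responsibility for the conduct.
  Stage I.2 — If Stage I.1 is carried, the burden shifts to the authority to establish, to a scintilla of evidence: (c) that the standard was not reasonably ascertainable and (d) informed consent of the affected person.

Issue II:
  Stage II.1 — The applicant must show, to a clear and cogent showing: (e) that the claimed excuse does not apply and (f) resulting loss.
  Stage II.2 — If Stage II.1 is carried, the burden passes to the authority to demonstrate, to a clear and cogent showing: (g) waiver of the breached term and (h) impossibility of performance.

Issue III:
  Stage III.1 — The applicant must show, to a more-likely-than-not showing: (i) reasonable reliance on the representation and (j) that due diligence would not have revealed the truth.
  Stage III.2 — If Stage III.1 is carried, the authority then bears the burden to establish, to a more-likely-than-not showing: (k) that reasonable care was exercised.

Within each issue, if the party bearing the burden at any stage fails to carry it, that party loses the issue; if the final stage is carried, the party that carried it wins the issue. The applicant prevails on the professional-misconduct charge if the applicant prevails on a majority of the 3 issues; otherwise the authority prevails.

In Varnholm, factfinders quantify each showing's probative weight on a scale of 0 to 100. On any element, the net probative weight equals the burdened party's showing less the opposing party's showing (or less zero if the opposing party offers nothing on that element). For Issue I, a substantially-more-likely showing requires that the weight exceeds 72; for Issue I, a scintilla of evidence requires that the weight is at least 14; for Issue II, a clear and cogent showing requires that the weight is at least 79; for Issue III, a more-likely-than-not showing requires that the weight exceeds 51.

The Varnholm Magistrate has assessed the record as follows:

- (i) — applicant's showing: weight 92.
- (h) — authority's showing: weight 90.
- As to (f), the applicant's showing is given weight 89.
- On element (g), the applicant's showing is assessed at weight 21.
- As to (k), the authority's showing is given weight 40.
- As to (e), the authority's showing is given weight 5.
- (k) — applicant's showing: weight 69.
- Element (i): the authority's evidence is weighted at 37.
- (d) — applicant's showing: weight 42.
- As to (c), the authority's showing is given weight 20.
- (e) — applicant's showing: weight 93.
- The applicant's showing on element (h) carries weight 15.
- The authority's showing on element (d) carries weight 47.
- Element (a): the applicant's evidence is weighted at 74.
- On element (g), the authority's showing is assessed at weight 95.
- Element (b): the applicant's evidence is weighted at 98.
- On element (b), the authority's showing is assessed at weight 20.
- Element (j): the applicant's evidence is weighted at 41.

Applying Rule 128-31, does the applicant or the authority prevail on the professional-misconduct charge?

— Issue I —
At Stage I.1 the applicant must meet a substantially-more-likely showing (weight exceeds 72): on (a) the weight is 74, which does exceed 72, so (a) meets the standard; on (b) the weight is 98 less the opposing 20 gives net 78, > 72, so (b) meets the standard.
  Stage I.1 carried; the burden shifts to the authority.
At Stage I.2 the authority must meet a scintilla of evidence (weight is at least 14): on (c) the weight is 20, ≥ 14, so (c) meets the standard; on (d) the weight is 47 less the opposing 42 gives net 5, < 14, so (d) does not meet the standard.
  Stage I.2 not carried; the authority fails its burden.
So the applicant prevails on this issue.
— Issue II —
Stage II.1 (applicant, a clear and cogent showing, weight is at least 79): (e) net 93−5=88 ≥ 79 — meets; (f) 89 ≥ 79 — meets.
  Stage II.1 carried; the burden shifts to the authority.
Stage II.2 (authority, a clear and cogent showing, weight is at least 79): (g) net 95−21=74 < 79 — fails; (h) net 90−15=75 < 79 — fails.
  Stage II.2 not carried; the authority fails its burden.
So the applicant prevails on this issue.
— Issue III —
At Stage III.1 the applicant must meet a more-likely-than-not showing (weight exceeds 51): on (i) the weight is 92 less the opposing 37 gives net 55, which does exceed 51, so (i) meets the standard; on (j) the weight is 41, which does not exceed 51, so (j) does not meet the standard.
  Not every element is met, so the applicant fails to carry Stage III.1.
The authority prevails on this issue.
Per-issue: Issue I → applicant; Issue II → applicant; Issue III → authority. The applicant must prevail on a majority of issues; overall, the applicant prevails.

applicant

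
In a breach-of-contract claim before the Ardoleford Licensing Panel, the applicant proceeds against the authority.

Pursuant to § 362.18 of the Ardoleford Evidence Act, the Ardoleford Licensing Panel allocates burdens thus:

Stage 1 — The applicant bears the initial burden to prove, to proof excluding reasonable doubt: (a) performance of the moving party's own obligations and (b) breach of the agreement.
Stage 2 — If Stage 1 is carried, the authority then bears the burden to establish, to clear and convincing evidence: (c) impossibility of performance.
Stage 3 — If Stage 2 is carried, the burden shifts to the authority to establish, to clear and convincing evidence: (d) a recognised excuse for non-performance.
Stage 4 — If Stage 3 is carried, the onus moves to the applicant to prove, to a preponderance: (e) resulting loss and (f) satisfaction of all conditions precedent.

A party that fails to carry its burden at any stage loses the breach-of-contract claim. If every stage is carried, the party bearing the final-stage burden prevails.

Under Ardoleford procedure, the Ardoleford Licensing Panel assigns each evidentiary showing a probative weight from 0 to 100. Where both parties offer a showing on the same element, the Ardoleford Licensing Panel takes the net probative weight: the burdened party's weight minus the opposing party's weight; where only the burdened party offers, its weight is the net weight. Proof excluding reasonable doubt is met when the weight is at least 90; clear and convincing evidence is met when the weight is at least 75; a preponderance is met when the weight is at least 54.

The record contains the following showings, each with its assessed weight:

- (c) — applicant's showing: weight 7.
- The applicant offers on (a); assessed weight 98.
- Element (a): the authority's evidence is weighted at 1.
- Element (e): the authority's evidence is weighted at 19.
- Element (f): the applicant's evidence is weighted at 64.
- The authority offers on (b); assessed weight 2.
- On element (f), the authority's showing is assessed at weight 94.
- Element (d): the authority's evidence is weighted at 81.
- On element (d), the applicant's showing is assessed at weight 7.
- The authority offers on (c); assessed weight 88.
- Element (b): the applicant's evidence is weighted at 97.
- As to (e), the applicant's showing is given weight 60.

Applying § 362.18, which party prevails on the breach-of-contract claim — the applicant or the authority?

Stage 1 (applicant, proof excluding reasonable doubt, weight is at least 90): (a) net 98−1=97 ≥ 90 — meets; (b) net 97−2=95 ≥ 90 — meets.
  Stage 1 carried; the burden shifts to the authority.
Stage 2 (authority, clear and convincing evidence, weight is at least 75): (c) net 88−7=81 ≥ 75 — meets.
  Stage 2 carried; the burden remains with the authority.
Stage 3 (authority, clear and convincing evidence, weight is at least 75): (d) net 81−7=74 < 75 — fails.
  The authority does not carry Stage 3.
The applicant prevails.

applicant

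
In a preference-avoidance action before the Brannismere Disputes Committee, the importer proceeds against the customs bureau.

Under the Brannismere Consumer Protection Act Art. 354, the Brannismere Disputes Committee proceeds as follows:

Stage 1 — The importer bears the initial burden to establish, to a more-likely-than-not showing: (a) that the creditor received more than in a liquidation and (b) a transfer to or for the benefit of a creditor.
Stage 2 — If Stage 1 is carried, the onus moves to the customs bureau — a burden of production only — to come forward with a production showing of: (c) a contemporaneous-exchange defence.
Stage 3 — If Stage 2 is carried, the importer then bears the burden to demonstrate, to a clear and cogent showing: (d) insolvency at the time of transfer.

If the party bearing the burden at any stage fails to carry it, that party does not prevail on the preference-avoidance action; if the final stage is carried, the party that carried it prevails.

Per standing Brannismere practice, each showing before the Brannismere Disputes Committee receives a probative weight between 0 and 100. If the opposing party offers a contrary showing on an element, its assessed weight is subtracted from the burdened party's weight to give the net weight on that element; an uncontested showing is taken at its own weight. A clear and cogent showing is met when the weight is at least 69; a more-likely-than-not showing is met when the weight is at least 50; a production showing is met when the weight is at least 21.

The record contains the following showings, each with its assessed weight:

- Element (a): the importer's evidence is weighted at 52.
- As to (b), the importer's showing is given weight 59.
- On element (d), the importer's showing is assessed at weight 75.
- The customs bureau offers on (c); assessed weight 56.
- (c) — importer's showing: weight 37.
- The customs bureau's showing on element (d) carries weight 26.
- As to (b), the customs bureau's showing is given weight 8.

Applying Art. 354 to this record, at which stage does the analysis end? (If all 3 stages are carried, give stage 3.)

stage 2

Stage 1 (importer, a more-likely-than-not showing, weight is at least 50): (a) 52 ≥ 50 — meets; (b) net 59−8=51 ≥ 50 — meets.
  Stage 1 carried; the burden shifts to the customs bureau.
Stage 2 (customs bureau, a production showing, weight is at least 21): (c) net 56−37=19 < 21 — fails.
  The customs bureau does not carry Stage 2.
The analysis ends at Stage 2; the importer prevails.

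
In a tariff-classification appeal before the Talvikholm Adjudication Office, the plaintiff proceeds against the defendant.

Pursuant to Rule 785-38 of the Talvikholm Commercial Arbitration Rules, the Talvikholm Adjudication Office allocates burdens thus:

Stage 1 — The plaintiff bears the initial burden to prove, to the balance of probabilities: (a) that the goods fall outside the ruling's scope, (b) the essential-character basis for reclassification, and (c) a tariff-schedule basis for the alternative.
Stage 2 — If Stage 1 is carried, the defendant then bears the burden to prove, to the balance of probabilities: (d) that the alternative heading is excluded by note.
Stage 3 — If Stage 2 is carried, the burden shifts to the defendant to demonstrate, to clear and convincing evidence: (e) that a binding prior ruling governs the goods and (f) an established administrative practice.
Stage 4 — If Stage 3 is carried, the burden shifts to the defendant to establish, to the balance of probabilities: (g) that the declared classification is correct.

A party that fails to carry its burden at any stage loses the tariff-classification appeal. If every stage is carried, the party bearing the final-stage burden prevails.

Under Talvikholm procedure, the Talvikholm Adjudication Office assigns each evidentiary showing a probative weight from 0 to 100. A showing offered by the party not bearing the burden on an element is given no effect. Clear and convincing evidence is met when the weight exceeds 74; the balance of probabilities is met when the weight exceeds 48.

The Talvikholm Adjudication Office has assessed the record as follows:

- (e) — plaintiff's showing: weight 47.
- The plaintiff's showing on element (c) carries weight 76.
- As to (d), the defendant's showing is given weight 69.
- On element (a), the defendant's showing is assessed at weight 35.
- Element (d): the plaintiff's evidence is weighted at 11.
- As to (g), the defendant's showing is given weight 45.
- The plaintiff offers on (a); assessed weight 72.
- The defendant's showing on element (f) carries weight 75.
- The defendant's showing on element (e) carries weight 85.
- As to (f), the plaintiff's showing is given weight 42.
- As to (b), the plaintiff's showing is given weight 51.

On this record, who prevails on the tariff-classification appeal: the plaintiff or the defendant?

Stage 1 (plaintiff, the balance of probabilities, weight exceeds 48): (a) 72 (defendant's 35 disregarded) > 48 — meets; (b) 51 > 48 — meets; (c) 76 > 48 — meets.
  Stage 1 is satisfied; the onus moves to the defendant.
Stage 2 (defendant, the balance of probabilities, weight exceeds 48): (d) 69 (plaintiff's 11 disregarded) > 48 — meets.
  Stage 2 is satisfied; the defendant continues to bear the burden.
Stage 3 (defendant, clear and convincing evidence, weight exceeds 74): (e) 85 (plaintiff's 47 disregarded) > 74 — meets; (f) 75 (plaintiff's 42 disregarded) > 74 — meets.
  All elements met. The defendant retains the burden for Stage 4.
Stage 4 (defendant, the balance of probabilities, weight exceeds 48): (g) 45 ≤ 48 — fails.
  The defendant does not carry Stage 4.
So the plaintiff prevails.

plaintiff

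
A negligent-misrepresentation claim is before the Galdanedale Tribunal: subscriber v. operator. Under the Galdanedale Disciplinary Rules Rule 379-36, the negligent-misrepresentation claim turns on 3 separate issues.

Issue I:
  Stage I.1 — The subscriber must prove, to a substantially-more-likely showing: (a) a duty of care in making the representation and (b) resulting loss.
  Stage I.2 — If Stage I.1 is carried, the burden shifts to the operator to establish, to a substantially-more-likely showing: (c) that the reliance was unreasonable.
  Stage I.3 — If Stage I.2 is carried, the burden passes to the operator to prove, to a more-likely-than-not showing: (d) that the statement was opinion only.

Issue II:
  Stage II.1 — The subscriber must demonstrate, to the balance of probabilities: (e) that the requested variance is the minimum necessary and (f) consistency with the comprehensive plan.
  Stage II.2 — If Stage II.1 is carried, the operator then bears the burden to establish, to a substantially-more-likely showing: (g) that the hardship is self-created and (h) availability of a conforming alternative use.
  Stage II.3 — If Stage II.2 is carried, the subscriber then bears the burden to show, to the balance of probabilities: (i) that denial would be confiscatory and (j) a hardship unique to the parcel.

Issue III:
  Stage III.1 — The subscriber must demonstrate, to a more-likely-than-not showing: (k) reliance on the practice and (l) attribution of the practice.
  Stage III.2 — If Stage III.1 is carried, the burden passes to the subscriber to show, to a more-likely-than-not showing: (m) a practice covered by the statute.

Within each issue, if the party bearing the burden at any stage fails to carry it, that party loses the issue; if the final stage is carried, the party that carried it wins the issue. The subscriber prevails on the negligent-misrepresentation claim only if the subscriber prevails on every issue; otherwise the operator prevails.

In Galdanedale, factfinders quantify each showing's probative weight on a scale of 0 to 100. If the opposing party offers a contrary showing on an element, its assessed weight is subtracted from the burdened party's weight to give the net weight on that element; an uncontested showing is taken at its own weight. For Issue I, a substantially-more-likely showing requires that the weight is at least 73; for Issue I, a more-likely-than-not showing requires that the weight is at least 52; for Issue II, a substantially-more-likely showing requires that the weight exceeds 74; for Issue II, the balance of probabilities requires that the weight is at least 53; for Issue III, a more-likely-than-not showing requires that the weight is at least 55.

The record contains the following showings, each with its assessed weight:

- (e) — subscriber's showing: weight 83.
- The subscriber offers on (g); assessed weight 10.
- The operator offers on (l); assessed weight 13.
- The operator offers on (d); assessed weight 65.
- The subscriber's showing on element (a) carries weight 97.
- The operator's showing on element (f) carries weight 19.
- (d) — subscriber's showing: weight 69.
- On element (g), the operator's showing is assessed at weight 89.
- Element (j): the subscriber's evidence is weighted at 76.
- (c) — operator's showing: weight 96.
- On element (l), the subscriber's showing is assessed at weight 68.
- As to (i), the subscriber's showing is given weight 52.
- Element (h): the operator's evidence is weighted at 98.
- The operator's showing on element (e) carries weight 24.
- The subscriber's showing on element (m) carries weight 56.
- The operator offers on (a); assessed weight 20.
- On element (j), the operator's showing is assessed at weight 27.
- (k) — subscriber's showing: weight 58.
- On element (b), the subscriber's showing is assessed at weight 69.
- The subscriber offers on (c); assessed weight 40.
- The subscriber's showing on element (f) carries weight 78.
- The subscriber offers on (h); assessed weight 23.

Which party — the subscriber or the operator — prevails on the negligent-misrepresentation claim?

— Issue I —
At Stage I.1 the subscriber must meet a substantially-more-likely showing (weight is at least 73): on (a) the weight is 97 less the opposing 20 gives net 77, ≥ 73, so (a) meets the standard; on (b) the weight is 69, < 73, so (b) does not meet the standard.
  The subscriber does not carry Stage I.1.
So the operator prevails on this issue.
— Issue II —
Stage II.1 (subscriber, the balance of probabilities, weight is at least 53): (e) net 83−24=59 ≥ 53 — meets; (f) net 78−19=59 ≥ 53 — meets.
  Stage II.1 is satisfied; the onus moves to the operator.
Stage II.2 (operator, a substantially-more-likely showing, weight exceeds 74): (g) net 89−10=79 > 74 — meets; (h) net 98−23=75 > 74 — meets.
  All elements met. The burden passes to the subscriber.
Stage II.3 (subscriber, the balance of probabilities, weight is at least 53): (i) 52 < 53 — fails; (j) net 76−27=49 < 53 — fails.
  Not every element is met, so the subscriber fails to carry Stage II.3.
The analysis ends at Stage II.3; the operator prevails on this issue.
— Issue III —
At Stage III.1 the subscriber must meet a more-likely-than-not showing (weight is at least 55): on (k) the weight is 58, ≥ 55, so (k) meets the standard; on (l) the weight is 68 less the opposing 13 gives net 55, ≥ 55, so (l) meets the standard.
  All elements met. The subscriber retains the burden for Stage III.2.
At Stage III.2 the subscriber must meet a more-likely-than-not showing (weight is at least 55): on (m) the weight is 56, which does reach 55, so (m) meets the standard.
  Stage III.2 carried; the final stage is satisfied.
Every stage carried; the subscriber prevails on this issue.
Per-issue: Issue I → operator; Issue II → operator; Issue III → subscriber. The subscriber must prevail on every issue; overall, the operator prevails.

operator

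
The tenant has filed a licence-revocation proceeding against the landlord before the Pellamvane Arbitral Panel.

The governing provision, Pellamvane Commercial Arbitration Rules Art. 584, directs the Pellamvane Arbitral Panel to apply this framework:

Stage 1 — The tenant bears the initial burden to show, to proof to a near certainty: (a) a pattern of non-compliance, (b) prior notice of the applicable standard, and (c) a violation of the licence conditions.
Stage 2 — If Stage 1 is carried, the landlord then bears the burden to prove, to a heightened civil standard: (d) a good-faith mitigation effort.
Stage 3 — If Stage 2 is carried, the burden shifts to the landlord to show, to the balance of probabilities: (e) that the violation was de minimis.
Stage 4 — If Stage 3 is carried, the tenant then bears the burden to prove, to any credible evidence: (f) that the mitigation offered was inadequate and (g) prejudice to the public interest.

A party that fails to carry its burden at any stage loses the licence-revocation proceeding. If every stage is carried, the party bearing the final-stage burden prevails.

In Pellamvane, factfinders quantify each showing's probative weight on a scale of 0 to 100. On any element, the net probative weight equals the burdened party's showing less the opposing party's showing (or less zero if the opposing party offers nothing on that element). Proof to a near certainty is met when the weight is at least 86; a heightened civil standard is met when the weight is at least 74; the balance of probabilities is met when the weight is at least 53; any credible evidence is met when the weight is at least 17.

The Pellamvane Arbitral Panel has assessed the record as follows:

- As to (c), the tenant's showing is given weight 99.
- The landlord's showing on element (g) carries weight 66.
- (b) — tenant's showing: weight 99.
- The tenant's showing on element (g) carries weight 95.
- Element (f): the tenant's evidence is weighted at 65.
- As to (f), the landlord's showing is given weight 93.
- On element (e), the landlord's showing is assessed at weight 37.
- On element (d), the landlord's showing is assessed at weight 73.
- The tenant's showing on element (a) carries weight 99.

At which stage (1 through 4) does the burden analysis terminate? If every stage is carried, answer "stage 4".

stage 2

Stage 1 — burden on tenant; standard: proof to a near certainty (weight is at least 86).
    (a): 99 ≥ 86 [met]
    (b): 99 ≥ 86 [met]
    (c): 99 ≥ 86 [met]
  All elements met. The burden passes to the landlord.
Stage 2 — burden on landlord; standard: a heightened civil standard (weight is at least 74).
    (d): 73 < 74 [not met]
  Not every element is met, so the landlord fails to carry Stage 2.
The tenant prevails.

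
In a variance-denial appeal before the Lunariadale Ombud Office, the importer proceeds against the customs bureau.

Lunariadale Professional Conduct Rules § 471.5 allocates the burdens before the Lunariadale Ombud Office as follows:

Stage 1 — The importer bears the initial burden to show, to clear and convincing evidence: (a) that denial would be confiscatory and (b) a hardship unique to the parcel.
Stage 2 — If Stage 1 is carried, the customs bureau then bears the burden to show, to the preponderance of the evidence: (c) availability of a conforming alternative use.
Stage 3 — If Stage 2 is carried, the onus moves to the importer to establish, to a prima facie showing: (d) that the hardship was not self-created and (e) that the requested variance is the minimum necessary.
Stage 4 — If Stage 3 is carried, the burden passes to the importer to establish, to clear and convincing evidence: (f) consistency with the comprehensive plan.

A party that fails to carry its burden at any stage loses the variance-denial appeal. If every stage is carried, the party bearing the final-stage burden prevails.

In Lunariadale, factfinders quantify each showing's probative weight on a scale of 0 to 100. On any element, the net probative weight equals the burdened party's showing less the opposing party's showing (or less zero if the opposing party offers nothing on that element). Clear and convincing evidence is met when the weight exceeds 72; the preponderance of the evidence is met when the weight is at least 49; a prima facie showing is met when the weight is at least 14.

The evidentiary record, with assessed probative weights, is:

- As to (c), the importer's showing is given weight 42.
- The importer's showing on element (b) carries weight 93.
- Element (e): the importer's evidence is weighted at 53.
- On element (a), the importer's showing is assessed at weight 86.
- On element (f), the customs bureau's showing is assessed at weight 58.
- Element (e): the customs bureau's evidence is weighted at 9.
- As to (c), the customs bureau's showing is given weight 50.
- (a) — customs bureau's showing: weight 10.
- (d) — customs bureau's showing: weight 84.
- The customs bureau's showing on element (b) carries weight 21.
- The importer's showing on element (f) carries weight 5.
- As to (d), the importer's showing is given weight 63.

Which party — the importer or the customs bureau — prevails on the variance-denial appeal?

customs bureau

Stage 1 (importer, clear and convincing evidence, weight exceeds 72): (a) net 86−10=76 > 72 — meets; (b) net 93−21=72 ≤ 72 — fails.
  Stage 1 not carried; the importer fails its burden.
So the customs bureau prevails.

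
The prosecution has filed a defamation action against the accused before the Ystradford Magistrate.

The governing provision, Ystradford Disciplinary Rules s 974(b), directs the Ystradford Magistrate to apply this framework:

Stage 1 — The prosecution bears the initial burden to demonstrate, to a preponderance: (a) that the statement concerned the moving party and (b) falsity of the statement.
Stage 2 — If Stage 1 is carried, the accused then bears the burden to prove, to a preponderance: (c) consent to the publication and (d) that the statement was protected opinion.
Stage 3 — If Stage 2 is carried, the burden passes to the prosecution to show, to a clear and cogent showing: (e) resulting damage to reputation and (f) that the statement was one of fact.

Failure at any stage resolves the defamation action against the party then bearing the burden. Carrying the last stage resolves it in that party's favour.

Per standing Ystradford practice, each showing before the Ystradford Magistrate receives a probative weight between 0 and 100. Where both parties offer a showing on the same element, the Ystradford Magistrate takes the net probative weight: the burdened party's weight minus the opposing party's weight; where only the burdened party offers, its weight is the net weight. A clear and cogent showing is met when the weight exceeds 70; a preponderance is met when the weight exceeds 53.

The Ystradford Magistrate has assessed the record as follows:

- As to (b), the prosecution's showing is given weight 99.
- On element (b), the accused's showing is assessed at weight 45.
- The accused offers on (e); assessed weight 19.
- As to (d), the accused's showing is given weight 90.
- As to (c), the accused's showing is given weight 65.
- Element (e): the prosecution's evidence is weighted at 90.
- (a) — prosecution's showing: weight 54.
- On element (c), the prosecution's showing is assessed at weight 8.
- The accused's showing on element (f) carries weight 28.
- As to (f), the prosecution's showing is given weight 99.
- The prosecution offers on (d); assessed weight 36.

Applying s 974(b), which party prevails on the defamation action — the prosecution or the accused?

At Stage 1 the prosecution must meet a preponderance (weight exceeds 53): on (a) the weight is 54, > 53, so (a) meets the standard; on (b) the weight is 99 less the opposing 45 gives net 54, which does exceed 53, so (b) meets the standard.
  Stage 1 is satisfied; the onus moves to the accused.
At Stage 2 the accused must meet a preponderance (weight exceeds 53): on (c) the weight is 65 less the opposing 8 gives net 57, which does exceed 53, so (c) meets the standard; on (d) the weight is 90 less the opposing 36 gives net 54, which does exceed 53, so (d) meets the standard.
  The accused carries Stage 2; the prosecution now bears the burden.
At Stage 3 the prosecution must meet a clear and cogent showing (weight exceeds 70): on (e) the weight is 90 less the opposing 19 gives net 71, > 70, so (e) meets the standard; on (f) the weight is 99 less the opposing 28 gives net 71, which does exceed 70, so (f) meets the standard.
  The prosecution carries the last stage.
With every stage satisfied, the prosecution prevails.

prosecution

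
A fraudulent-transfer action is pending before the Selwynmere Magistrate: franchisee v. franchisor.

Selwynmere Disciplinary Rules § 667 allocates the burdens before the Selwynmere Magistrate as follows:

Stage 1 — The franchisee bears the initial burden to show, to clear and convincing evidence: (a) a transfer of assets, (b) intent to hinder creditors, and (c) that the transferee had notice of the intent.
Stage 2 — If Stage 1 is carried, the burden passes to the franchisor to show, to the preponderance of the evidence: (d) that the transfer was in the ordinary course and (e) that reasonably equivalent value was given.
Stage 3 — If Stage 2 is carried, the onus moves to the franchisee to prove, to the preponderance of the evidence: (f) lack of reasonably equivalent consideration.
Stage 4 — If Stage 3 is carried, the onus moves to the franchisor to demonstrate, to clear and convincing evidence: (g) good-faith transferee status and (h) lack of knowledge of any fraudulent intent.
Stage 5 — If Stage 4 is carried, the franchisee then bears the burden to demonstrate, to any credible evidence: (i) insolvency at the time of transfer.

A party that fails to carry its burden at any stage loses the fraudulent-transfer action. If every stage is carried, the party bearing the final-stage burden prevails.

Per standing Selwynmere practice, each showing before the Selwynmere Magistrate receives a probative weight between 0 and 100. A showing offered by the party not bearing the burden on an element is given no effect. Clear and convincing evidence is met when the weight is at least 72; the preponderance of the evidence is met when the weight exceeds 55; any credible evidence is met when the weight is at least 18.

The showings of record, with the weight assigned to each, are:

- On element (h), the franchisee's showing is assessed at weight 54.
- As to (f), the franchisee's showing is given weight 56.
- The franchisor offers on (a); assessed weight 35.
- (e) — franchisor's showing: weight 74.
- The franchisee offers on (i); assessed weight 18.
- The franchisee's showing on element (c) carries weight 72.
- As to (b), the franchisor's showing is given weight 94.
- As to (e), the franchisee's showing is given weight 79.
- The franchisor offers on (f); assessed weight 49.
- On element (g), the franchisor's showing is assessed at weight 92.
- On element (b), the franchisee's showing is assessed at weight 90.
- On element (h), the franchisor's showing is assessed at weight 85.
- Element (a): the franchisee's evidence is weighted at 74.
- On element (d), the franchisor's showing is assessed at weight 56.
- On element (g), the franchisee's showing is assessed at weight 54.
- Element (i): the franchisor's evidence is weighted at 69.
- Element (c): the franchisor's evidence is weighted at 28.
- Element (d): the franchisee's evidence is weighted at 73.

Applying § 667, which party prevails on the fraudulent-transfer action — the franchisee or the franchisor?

At Stage 1 the franchisee must meet clear and convincing evidence (weight is at least 72): on (a) the weight is 74 (the franchisor's 35 is given no effect), ≥ 72, so (a) meets the standard; on (b) the weight is 90 (the franchisor's 94 is given no effect), ≥ 72, so (b) meets the standard; on (c) the weight is 72 (the franchisor's 28 is given no effect), ≥ 72, so (c) meets the standard.
  Stage 1 carried; the burden shifts to the franchisor.
At Stage 2 the franchisor must meet the preponderance of the evidence (weight exceeds 55): on (d) the weight is 56 (the franchisee's 73 is given no effect), which does exceed 55, so (d) meets the standard; on (e) the weight is 74 (the franchisee's 79 is given no effect), which does exceed 55, so (e) meets the standard.
  Stage 2 is satisfied; the onus moves to the franchisee.
At Stage 3 the franchisee must meet the preponderance of the evidence (weight exceeds 55): on (f) the weight is 56 (the franchisor's 49 is given no effect), which does exceed 55, so (f) meets the standard.
  Stage 3 carried; the burden shifts to the franchisor.
At Stage 4 the franchisor must meet clear and convincing evidence (weight is at least 72): on (g) the weight is 92 (the franchisee's 54 is given no effect), which does reach 72, so (g) meets the standard; on (h) the weight is 85 (the franchisee's 54 is given no effect), ≥ 72, so (h) meets the standard.
  Stage 4 carried; the burden shifts to the franchisee.
At Stage 5 the franchisee must meet any credible evidence (weight is at least 18): on (i) the weight is 18 (the franchisor's 69 is given no effect), which does reach 18, so (i) meets the standard.
  All elements met at the final stage.
Every stage carried; the franchisee prevails.

franchisee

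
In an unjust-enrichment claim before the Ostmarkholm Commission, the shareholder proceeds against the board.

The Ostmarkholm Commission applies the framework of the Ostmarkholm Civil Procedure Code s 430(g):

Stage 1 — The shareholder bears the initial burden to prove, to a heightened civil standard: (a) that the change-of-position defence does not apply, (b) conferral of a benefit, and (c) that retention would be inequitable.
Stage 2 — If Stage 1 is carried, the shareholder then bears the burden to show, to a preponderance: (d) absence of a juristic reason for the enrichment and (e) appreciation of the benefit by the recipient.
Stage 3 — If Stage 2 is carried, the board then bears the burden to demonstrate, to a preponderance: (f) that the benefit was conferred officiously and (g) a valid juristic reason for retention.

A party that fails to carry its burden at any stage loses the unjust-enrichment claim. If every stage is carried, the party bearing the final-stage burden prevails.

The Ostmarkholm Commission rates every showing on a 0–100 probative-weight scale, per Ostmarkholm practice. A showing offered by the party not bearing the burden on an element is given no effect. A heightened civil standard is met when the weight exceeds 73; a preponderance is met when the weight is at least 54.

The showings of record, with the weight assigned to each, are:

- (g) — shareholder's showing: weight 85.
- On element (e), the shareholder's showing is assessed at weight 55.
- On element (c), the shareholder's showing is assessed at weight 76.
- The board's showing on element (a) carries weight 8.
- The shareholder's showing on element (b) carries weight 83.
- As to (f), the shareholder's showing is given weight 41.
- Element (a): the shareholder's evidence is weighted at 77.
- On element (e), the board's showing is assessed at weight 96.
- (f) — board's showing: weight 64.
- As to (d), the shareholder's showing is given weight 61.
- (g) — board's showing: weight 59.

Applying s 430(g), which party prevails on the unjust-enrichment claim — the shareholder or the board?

Stage 1 — burden on shareholder; standard: a heightened civil standard (weight exceeds 73).
    (a): 77 (board's 8 disregarded) > 73 [met]
    (b): 83 > 73 [met]
    (c): 76 > 73 [met]
  Stage 1 carried; the burden remains with the shareholder.
Stage 2 — burden on shareholder; standard: a preponderance (weight is at least 54).
    (d): 61 ≥ 54 [met]
    (e): 55 (board's 96 disregarded) ≥ 54 [met]
  All elements met. The burden passes to the board.
Stage 3 — burden on board; standard: a preponderance (weight is at least 54).
    (f): 64 (shareholder's 41 disregarded) ≥ 54 [met]
    (g): 59 (shareholder's 85 disregarded) ≥ 54 [met]
  All elements met at the final stage.
With every stage satisfied, the board prevails.

board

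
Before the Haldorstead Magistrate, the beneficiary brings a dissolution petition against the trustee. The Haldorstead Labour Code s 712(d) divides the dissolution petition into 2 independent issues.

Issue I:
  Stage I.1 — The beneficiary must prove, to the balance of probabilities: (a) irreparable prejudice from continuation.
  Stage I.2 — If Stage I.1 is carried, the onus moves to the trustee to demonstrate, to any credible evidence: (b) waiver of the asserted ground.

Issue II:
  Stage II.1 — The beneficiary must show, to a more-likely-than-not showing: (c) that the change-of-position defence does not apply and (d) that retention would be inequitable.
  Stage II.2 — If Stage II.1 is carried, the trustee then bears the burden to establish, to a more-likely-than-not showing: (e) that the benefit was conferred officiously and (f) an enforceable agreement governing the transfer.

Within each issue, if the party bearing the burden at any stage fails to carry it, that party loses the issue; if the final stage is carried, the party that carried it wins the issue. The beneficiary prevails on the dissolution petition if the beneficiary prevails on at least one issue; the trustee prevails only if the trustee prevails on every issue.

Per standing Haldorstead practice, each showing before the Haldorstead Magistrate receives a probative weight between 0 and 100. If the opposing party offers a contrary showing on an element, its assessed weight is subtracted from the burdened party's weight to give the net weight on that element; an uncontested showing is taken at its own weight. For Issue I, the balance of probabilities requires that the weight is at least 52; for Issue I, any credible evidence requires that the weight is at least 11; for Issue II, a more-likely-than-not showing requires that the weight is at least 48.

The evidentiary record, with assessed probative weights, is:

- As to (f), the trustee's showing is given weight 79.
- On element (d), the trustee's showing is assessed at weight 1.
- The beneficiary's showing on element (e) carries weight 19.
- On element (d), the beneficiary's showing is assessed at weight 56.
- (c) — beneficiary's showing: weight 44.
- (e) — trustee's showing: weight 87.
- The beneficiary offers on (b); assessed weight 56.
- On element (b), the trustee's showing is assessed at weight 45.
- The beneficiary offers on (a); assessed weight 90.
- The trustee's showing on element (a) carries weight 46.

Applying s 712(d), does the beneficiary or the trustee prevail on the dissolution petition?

— Issue I —
Stage I.1 — burden on beneficiary; standard: the balance of probabilities (weight is at least 52).
    (a): 90 − 46 = 44 < 52 [not met]
  Stage I.1 not carried; the beneficiary fails its burden.
So the trustee prevails on this issue.
— Issue II —
Stage II.1 — burden on beneficiary; standard: a more-likely-than-not showing (weight is at least 48).
    (c): 44 < 48 [not met]
    (d): 56 − 1 = 55 ≥ 48 [met]
  Not every element is met, so the beneficiary fails to carry Stage II.1.
The analysis ends at Stage II.1; the trustee prevails on this issue.
Per-issue: Issue I → trustee; Issue II → trustee. The beneficiary must prevail on at least one issue; overall, the trustee prevails.

trustee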